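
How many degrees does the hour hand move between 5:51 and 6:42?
The hour hand moves 0.5 degrees per minute.
Time elapsed: 6:42 - 5:51 = 51 minutes
Angular displacement: 51 x 0.5 = 25.5 degrees

Final answer: 25.5 degrees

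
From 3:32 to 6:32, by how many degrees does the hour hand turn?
The hour hand moves 0.5 degrees per minute.
Time elapsed: 6:32 - 3:32 = 180 minutes
Angular displacement: 180 x 0.5 = 90 degrees

Final answer: 90 degrees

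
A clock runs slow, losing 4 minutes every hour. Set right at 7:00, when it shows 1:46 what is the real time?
For every 60 true minutes, the faulty clock advances 56 minutes, so 1 faulty-clock minute corresponds to 60/56 true minutes.
From 7:00 to 1:46 on the faulty dial is 406 minutes.
True elapsed: 406 x 60/56 = 435 minutes = 7 hours and 15 minutes.
True time: 7:00 + 7 hours and 15 minutes = 2:15.

Final answer: 2:15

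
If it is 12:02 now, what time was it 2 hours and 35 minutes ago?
Starting time: 12:02 = 2 total minutes past 12:00
Subtracting: 2 hours and 35 minutes = 155 minutes
2 - 155 = -153 (negative, add 12 hours = 720) = 567 minutes
= 9 hours and 27 minutes past 12:00 = 9:27

Final answer: 9:27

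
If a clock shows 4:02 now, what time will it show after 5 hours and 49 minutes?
Starting time: 4:02
Adding 49 minutes to 2 minutes: 2 + 49 = 51 minutes
Adding 5 hours: 4 + 5 = 9
Final time: 9:51

Final answer: 9:51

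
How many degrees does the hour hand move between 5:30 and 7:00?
The hour hand moves 0.5 degrees per minute.
Time elapsed: 7:00 - 5:30 = 90 minutes
Angular displacement: 90 x 0.5 = 45 degrees

Final answer: 45 degrees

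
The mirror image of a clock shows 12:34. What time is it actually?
Reflection across the vertical (12-6) axis maps a hand at angle A degrees to (360 - A) degrees, which sends a reading of T minutes past 12:00 to (720 - T) minutes past 12:00.
Mirror reads 12:34 = 34 minutes past 12:00.
Actual time: (720 - 34) mod 720 = 686 minutes = 11:26.

Final answer: 11:26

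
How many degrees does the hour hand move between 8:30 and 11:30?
The hour hand moves 0.5 degrees per minute.
Time elapsed: 11:30 - 8:30 = 180 minutes
Angular displacement: 180 x 0.5 = 90 degrees

Final answer: 90 degrees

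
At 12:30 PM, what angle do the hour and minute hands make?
Hour hand position: 0 x 30 + 30 x 0.5 = 15 degrees
Minute hand position: 30 x 6 = 180 degrees
Difference: |15 - 180| = 165 degrees
The angle between the hands is 165 degrees

Final answer: 165 degrees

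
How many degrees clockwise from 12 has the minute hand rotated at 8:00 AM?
The minute hand moves 6 degrees per minute.
At 8:00: 0 x 6 = 0 degrees

Final answer: 0 degrees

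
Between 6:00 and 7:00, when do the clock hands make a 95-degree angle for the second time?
At t minutes past 6:00, the hour hand is at 30 x 6 + 0.5t degrees and the minute hand is at 6t degrees.
The smaller angle between them is 95 degrees when |30H - 5.5t| = 95 or |30H - 5.5t| = 265.
With H = 6, solve 30 x 6 - 5.5t = +/- target for each target:
  t = (30 x 6 - 95) / 5.5 = 15.45
  t = (30 x 6 + 95) / 5.5 = 50
  t = (30 x 6 - 265) / 5.5 = -15.45 (outside (0, 60))
  t = (30 x 6 + 265) / 5.5 = 80.91 (outside (0, 60))
Valid solutions in (0, 60): {15.45, 50} minutes.
The second occurrence is t = 50 minutes.
The hands form a 95-degree angle at 50 minutes past 6:00.

Final answer: 50 minutes past 6:00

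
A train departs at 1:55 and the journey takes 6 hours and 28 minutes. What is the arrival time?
Starting time: 1:55
Adding 28 minutes to 55 minutes: 55 + 28 = 83 minutes = 1 hour and 23 minutes
Adding 6 hours: 1 + 6 + 1 (carry) = 8
Final time: 8:23

Final answer: 8:23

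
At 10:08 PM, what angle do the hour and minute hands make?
Hour hand position: 10 x 30 + 8 x 0.5 = 304 degrees
Minute hand position: 8 x 6 = 48 degrees
Difference: |304 - 48| = 256 degrees
Since 256 > 180, the smaller angle is 360 - 256 = 104 degrees

Final answer: 104 degrees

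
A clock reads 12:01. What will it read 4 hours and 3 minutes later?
Starting time: 12:01
Adding 3 minutes to 1 minute: 1 + 3 = 4 minutes
Adding 4 hours: 12 + 4 = 16 - 12 = 4
Final time: 4:04

Final answer: 4:04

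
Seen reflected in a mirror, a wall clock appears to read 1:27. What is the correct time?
Reflection across the vertical (12-6) axis maps a hand at angle A degrees to (360 - A) degrees, which sends a reading of T minutes past 12:00 to (720 - T) minutes past 12:00.
Mirror reads 1:27 = 87 minutes past 12:00.
Actual time: (720 - 87) mod 720 = 633 minutes = 10:33.

Final answer: 10:33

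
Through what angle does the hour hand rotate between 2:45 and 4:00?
The hour hand moves 0.5 degrees per minute.
Time elapsed: 4:00 - 2:45 = 75 minutes
Angular displacement: 75 x 0.5 = 37.5 degrees

Final answer: 37.5 degrees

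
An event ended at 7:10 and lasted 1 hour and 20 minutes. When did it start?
Starting time: 7:10 = 430 total minutes past 12:00
Subtracting: 1 hour and 20 minutes = 80 minutes
430 - 80 = 350 minutes
= 5 hours and 50 minutes past 12:00 = 5:50

Final answer: 5:50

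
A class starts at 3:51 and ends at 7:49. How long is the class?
From 3:51 to 7:49:
(7 x 60 + 49) - (3 x 60 + 51) = 469 - 231 = 238 minutes
= 3 hours and 58 minutes

Final answer: 3 hours and 58 minutes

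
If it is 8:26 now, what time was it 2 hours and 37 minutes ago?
Starting time: 8:26 = 506 total minutes past 12:00
Subtracting: 2 hours and 37 minutes = 157 minutes
506 - 157 = 349 minutes
= 5 hours and 49 minutes past 12:00 = 5:49

Final answer: 5:49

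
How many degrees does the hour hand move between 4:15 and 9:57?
The hour hand moves 0.5 degrees per minute.
Time elapsed: 9:57 - 4:15 = 342 minutes
Angular displacement: 342 x 0.5 = 171 degrees

Final answer: 171 degrees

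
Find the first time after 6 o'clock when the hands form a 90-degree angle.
At t minutes past 6:00, the hour hand is at 30 x 6 + 0.5t degrees and the minute hand is at 6t degrees.
The smaller angle between them is 90 degrees when |30H - 5.5t| = 90 or |30H - 5.5t| = 270.
With H = 6, solve 30 x 6 - 5.5t = +/- target for each target:
  t = (30 x 6 - 90) / 5.5 = 16.36
  t = (30 x 6 + 90) / 5.5 = 49.09
  t = (30 x 6 - 270) / 5.5 = -16.36 (outside (0, 60))
  t = (30 x 6 + 270) / 5.5 = 81.82 (outside (0, 60))
Valid solutions in (0, 60): {16.36, 49.09} minutes.
First occurrence: t = 16.36 minutes.
The hands are at right angles at 16.36 minutes past 6:00.

Final answer: 16.36 minutes past 6:00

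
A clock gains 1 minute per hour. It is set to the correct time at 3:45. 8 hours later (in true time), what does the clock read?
For every 60 true minutes, the faulty clock advances 60 + 1 = 61 minutes.
True elapsed: 8 hours = 480 minutes.
Faulty clock advances: 480 x 61/60 = 488 minutes (drift: 8 minutes ahead).
Shown time: 3:45 + 488 minutes = 11:53.

Final answer: 11:53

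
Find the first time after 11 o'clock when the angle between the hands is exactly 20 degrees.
At t minutes past 11:00, the hour hand is at 30 x 11 + 0.5t degrees and the minute hand is at 6t degrees.
The smaller angle between them is 20 degrees when |30H - 5.5t| = 20 or |30H - 5.5t| = 340.
With H = 11, solve 30 x 11 - 5.5t = +/- target for each target:
  t = (30 x 11 - 20) / 5.5 = 56.36
  t = (30 x 11 + 20) / 5.5 = 63.64 (outside (0, 60))
  t = (30 x 11 - 340) / 5.5 = -1.82 (outside (0, 60))
  t = (30 x 11 + 340) / 5.5 = 121.82 (outside (0, 60))
Valid solutions in (0, 60): {56.36} minutes.
The first occurrence is t = 56.36 minutes.
The hands form a 20-degree angle at 56.36 minutes past 11:00.

Final answer: 56.36 minutes past 11:00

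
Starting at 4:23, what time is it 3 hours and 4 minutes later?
Starting time: 4:23
Adding 4 minutes to 23 minutes: 23 + 4 = 27 minutes
Adding 3 hours: 4 + 3 = 7
Final time: 7:27

Final answer: 7:27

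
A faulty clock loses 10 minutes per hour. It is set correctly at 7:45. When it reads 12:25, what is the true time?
For every 60 true minutes, the faulty clock advances 50 minutes, so 1 faulty-clock minute corresponds to 60/50 true minutes.
From 7:45 to 12:25 on the faulty dial is 280 minutes.
True elapsed: 280 x 60/50 = 336 minutes = 5 hours and 36 minutes.
True time: 7:45 + 5 hours and 36 minutes = 1:21.

Final answer: 1:21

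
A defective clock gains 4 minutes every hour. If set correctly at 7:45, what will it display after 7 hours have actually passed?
For every 60 true minutes, the faulty clock advances 60 + 4 = 64 minutes.
True elapsed: 7 hours = 420 minutes.
Faulty clock advances: 420 x 64/60 = 448 minutes (drift: 28 minutes ahead).
Shown time: 7:45 + 448 minutes = 3:13.

Final answer: 3:13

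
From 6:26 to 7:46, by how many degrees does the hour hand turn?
The hour hand moves 0.5 degrees per minute.
Time elapsed: 7:46 - 6:26 = 80 minutes
Angular displacement: 80 x 0.5 = 40 degrees

Final answer: 40 degrees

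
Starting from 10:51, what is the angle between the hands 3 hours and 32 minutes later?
First find the time 3 hours and 32 minutes after 10:51.
Total minutes: 10 x 60 + 51 + 3 x 60 + 32 = 863.
863 mod 720 = 143 minutes = 2:23.
Now compute the angle at 2:23:
Hour hand: 2 x 30 + 23 x 0.5 = 71.5 degrees
Minute hand: 23 x 6 = 138 degrees
Difference: |71.5 - 138| = 66.5 degrees
The angle is 66.5 degrees

Final answer: 66.5 degrees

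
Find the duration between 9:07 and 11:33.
From 9:07 to 11:33:
(11 x 60 + 33) - (9 x 60 + 7) = 693 - 547 = 146 minutes
= 2 hours and 26 minutes

Final answer: 2 hours and 26 minutes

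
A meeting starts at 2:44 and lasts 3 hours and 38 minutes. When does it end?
Starting time: 2:44
Adding 38 minutes to 44 minutes: 44 + 38 = 82 minutes = 1 hour and 22 minutes
Adding 3 hours: 2 + 3 + 1 (carry) = 6
Final time: 6:22

Final answer: 6:22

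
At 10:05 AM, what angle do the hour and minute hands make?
Hour hand position: 10 x 30 + 5 x 0.5 = 302.5 degrees
Minute hand position: 5 x 6 = 30 degrees
Difference: |302.5 - 30| = 272.5 degrees
Since 272.5 > 180, the smaller angle is 360 - 272.5 = 87.5 degrees

Final answer: 87.5 degrees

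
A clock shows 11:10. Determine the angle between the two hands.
Hour hand position: 11 x 30 + 10 x 0.5 = 335 degrees
Minute hand position: 10 x 6 = 60 degrees
Difference: |335 - 60| = 275 degrees
Since 275 > 180, the smaller angle is 360 - 275 = 85 degrees

Final answer: 85 degrees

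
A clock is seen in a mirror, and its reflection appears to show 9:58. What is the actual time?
Reflection across the vertical (12-6) axis maps a hand at angle A degrees to (360 - A) degrees, which sends a reading of T minutes past 12:00 to (720 - T) minutes past 12:00.
Mirror reads 9:58 = 598 minutes past 12:00.
Actual time: (720 - 598) mod 720 = 122 minutes = 2:02.

Final answer: 2:02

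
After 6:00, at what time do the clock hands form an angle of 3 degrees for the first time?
At t minutes past 6:00, the hour hand is at 30 x 6 + 0.5t degrees and the minute hand is at 6t degrees.
The smaller angle between them is 3 degrees when |30H - 5.5t| = 3 or |30H - 5.5t| = 357.
With H = 6, solve 30 x 6 - 5.5t = +/- target for each target:
  t = (30 x 6 - 3) / 5.5 = 32.18
  t = (30 x 6 + 3) / 5.5 = 33.27
  t = (30 x 6 - 357) / 5.5 = -32.18 (outside (0, 60))
  t = (30 x 6 + 357) / 5.5 = 97.64 (outside (0, 60))
Valid solutions in (0, 60): {32.18, 33.27} minutes.
The first occurrence is t = 32.18 minutes.
The hands form a 3-degree angle at 32.18 minutes past 6:00.

Final answer: 32.18 minutes past 6:00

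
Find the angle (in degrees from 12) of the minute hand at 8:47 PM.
The minute hand moves 6 degrees per minute.
At 8:47: 47 x 6 = 282 degrees

Final answer: 282 degrees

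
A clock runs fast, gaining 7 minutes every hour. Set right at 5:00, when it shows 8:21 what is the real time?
For every 60 true minutes, the faulty clock advances 67 minutes, so 1 faulty-clock minute corresponds to 60/67 true minutes.
From 5:00 to 8:21 on the faulty dial is 201 minutes.
True elapsed: 201 x 60/67 = 180 minutes = 3 hours.
True time: 5:00 + 3 hours = 8:00.

Final answer: 8:00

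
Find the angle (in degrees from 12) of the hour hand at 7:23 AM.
The hour hand moves 30 degrees per hour and 0.5 degrees per minute.
At 7:23: (7) x 30 + 23 x 0.5 = 210 + 11.5 = 221.5 degrees

Final answer: 221.5 degrees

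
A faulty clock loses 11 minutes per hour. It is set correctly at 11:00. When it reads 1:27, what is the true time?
For every 60 true minutes, the faulty clock advances 49 minutes, so 1 faulty-clock minute corresponds to 60/49 true minutes.
From 11:00 to 1:27 on the faulty dial is 147 minutes.
True elapsed: 147 x 60/49 = 180 minutes = 3 hours.
True time: 11:00 + 3 hours = 2:00.

Final answer: 2:00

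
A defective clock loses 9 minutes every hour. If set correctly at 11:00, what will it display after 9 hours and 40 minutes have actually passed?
For every 60 true minutes, the faulty clock advances 60 - 9 = 51 minutes.
True elapsed: 9 hours and 40 minutes = 580 minutes.
Faulty clock advances: 580 x 51/60 = 493 minutes (drift: 87 minutes behind).
Shown time: 11:00 + 493 minutes = 7:13.

Final answer: 7:13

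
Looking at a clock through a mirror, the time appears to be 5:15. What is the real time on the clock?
Reflection across the vertical (12-6) axis maps a hand at angle A degrees to (360 - A) degrees, which sends a reading of T minutes past 12:00 to (720 - T) minutes past 12:00.
Mirror reads 5:15 = 315 minutes past 12:00.
Actual time: (720 - 315) mod 720 = 405 minutes = 6:45.

Final answer: 6:45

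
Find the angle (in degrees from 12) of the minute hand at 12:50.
The minute hand moves 6 degrees per minute.
At 12:50: 50 x 6 = 300 degrees

Final answer: 300 degrees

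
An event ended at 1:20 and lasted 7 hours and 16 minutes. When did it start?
Starting time: 1:20 = 80 total minutes past 12:00
Subtracting: 7 hours and 16 minutes = 436 minutes
80 - 436 = -356 (negative, add 12 hours = 720) = 364 minutes
= 6 hours and 4 minutes past 12:00 = 6:04

Final answer: 6:04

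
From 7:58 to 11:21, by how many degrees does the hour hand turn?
The hour hand moves 0.5 degrees per minute.
Time elapsed: 11:21 - 7:58 = 203 minutes
Angular displacement: 203 x 0.5 = 101.5 degrees

Final answer: 101.5 degrees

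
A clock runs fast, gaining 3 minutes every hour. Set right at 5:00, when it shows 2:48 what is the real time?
For every 60 true minutes, the faulty clock advances 63 minutes, so 1 faulty-clock minute corresponds to 60/63 true minutes.
From 5:00 to 2:48 on the faulty dial is 588 minutes.
True elapsed: 588 x 60/63 = 560 minutes = 9 hours and 20 minutes.
True time: 5:00 + 9 hours and 20 minutes = 2:20.

Final answer: 2:20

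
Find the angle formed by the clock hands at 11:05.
Hour hand position: 11 x 30 + 5 x 0.5 = 332.5 degrees
Minute hand position: 5 x 6 = 30 degrees
Difference: |332.5 - 30| = 302.5 degrees
Since 302.5 > 180, the smaller angle is 360 - 302.5 = 57.5 degrees

Final answer: 57.5 degrees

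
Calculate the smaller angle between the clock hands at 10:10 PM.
Hour hand position: 10 x 30 + 10 x 0.5 = 305 degrees
Minute hand position: 10 x 6 = 60 degrees
Difference: |305 - 60| = 245 degrees
Since 245 > 180, the smaller angle is 360 - 245 = 115 degrees

Final answer: 115 degrees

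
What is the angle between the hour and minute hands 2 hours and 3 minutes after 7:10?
First find the time 2 hours and 3 minutes after 7:10.
Total minutes: 7 x 60 + 10 + 2 x 60 + 3 = 553.
553 mod 720 = 553 minutes = 9:13.
Now compute the angle at 9:13:
Hour hand: 9 x 30 + 13 x 0.5 = 276.5 degrees
Minute hand: 13 x 6 = 78 degrees
Difference: |276.5 - 78| = 198.5 degrees
Smaller angle: 360 - 198.5 = 161.5 degrees

Final answer: 161.5 degrees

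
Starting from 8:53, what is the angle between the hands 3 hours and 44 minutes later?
First find the time 3 hours and 44 minutes after 8:53.
Total minutes: 8 x 60 + 53 + 3 x 60 + 44 = 757.
757 mod 720 = 37 minutes = 12:37.
Now compute the angle at 12:37:
Hour hand: 0 x 30 + 37 x 0.5 = 18.5 degrees
Minute hand: 37 x 6 = 222 degrees
Difference: |18.5 - 222| = 203.5 degrees
Smaller angle: 360 - 203.5 = 156.5 degrees

Final answer: 156.5 degrees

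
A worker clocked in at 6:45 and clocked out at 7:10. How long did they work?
From 6:45 to 7:10:
(7 x 60 + 10) - (6 x 60 + 45) = 430 - 405 = 25 minutes
= 25 minutes

Final answer: 25 minutes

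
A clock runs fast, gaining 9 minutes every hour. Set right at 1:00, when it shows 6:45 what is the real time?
For every 60 true minutes, the faulty clock advances 69 minutes, so 1 faulty-clock minute corresponds to 60/69 true minutes.
From 1:00 to 6:45 on the faulty dial is 345 minutes.
True elapsed: 345 x 60/69 = 300 minutes = 5 hours.
True time: 1:00 + 5 hours = 6:00.

Final answer: 6:00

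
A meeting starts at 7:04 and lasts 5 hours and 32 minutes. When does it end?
Starting time: 7:04
Adding 32 minutes to 4 minutes: 4 + 32 = 36 minutes
Adding 5 hours: 7 + 5 = 12
Final time: 12:36

Final answer: 12:36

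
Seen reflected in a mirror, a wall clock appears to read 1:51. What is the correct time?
Reflection across the vertical (12-6) axis maps a hand at angle A degrees to (360 - A) degrees, which sends a reading of T minutes past 12:00 to (720 - T) minutes past 12:00.
Mirror reads 1:51 = 111 minutes past 12:00.
Actual time: (720 - 111) mod 720 = 609 minutes = 10:09.

Final answer: 10:09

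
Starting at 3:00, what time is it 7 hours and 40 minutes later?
Starting time: 3:00
Adding 40 minutes to 0 minutes: 0 + 40 = 40 minutes
Adding 7 hours: 3 + 7 = 10
Final time: 10:40

Final answer: 10:40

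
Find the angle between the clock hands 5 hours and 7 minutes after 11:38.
First find the time 5 hours and 7 minutes after 11:38.
Total minutes: 11 x 60 + 38 + 5 x 60 + 7 = 1005.
1005 mod 720 = 285 minutes = 4:45.
Now compute the angle at 4:45:
Hour hand: 4 x 30 + 45 x 0.5 = 142.5 degrees
Minute hand: 45 x 6 = 270 degrees
Difference: |142.5 - 270| = 127.5 degrees
The angle is 127.5 degrees

Final answer: 127.5 degrees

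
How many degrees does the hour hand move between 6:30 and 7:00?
The hour hand moves 0.5 degrees per minute.
Time elapsed: 7:00 - 6:30 = 30 minutes
Angular displacement: 30 x 0.5 = 15 degrees

Final answer: 15 degrees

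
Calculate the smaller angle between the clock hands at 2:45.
Hour hand position: 2 x 30 + 45 x 0.5 = 82.5 degrees
Minute hand position: 45 x 6 = 270 degrees
Difference: |82.5 - 270| = 187.5 degrees
Since 187.5 > 180, the smaller angle is 360 - 187.5 = 172.5 degrees

Final answer: 172.5 degrees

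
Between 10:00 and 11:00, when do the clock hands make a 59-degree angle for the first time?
At t minutes past 10:00, the hour hand is at 30 x 10 + 0.5t degrees and the minute hand is at 6t degrees.
The smaller angle between them is 59 degrees when |30H - 5.5t| = 59 or |30H - 5.5t| = 301.
With H = 10, solve 30 x 10 - 5.5t = +/- target for each target:
  t = (30 x 10 - 59) / 5.5 = 43.82
  t = (30 x 10 + 59) / 5.5 = 65.27 (outside (0, 60))
  t = (30 x 10 - 301) / 5.5 = -0.18 (outside (0, 60))
  t = (30 x 10 + 301) / 5.5 = 109.27 (outside (0, 60))
Valid solutions in (0, 60): {43.82} minutes.
The first occurrence is t = 43.82 minutes.
The hands form a 59-degree angle at 43.82 minutes past 10:00.

Final answer: 43.82 minutes past 10:00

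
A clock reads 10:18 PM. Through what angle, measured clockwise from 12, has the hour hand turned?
The hour hand moves 30 degrees per hour and 0.5 degrees per minute.
At 10:18: (10) x 30 + 18 x 0.5 = 300 + 9 = 309 degrees

Final answer: 309 degrees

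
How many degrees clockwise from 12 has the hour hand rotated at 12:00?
The hour hand moves 30 degrees per hour and 0.5 degrees per minute.
At 12:00: (0) x 30 + 0 x 0.5 = 0 + 0 = 0 degrees

Final answer: 0 degrees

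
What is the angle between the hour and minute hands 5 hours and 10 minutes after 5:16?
First find the time 5 hours and 10 minutes after 5:16.
Total minutes: 5 x 60 + 16 + 5 x 60 + 10 = 626.
626 mod 720 = 626 minutes = 10:26.
Now compute the angle at 10:26:
Hour hand: 10 x 30 + 26 x 0.5 = 313 degrees
Minute hand: 26 x 6 = 156 degrees
Difference: |313 - 156| = 157 degrees
The angle is 157 degrees

Final answer: 157 degrees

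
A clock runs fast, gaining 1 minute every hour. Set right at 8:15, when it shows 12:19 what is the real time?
For every 60 true minutes, the faulty clock advances 61 minutes, so 1 faulty-clock minute corresponds to 60/61 true minutes.
From 8:15 to 12:19 on the faulty dial is 244 minutes.
True elapsed: 244 x 60/61 = 240 minutes = 4 hours.
True time: 8:15 + 4 hours = 12:15.

Final answer: 12:15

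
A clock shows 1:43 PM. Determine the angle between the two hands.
Hour hand position: 1 x 30 + 43 x 0.5 = 51.5 degrees
Minute hand position: 43 x 6 = 258 degrees
Difference: |51.5 - 258| = 206.5 degrees
Since 206.5 > 180, the smaller angle is 360 - 206.5 = 153.5 degrees

Final answer: 153.5 degrees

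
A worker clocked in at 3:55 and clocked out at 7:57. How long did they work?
From 3:55 to 7:57:
(7 x 60 + 57) - (3 x 60 + 55) = 477 - 235 = 242 minutes
= 4 hours and 2 minutes

Final answer: 4 hours and 2 minutes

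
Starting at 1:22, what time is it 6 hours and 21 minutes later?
Starting time: 1:22
Adding 21 minutes to 22 minutes: 22 + 21 = 43 minutes
Adding 6 hours: 1 + 6 = 7
Final time: 7:43

Final answer: 7:43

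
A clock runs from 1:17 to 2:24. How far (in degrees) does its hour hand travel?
The hour hand moves 0.5 degrees per minute.
Time elapsed: 2:24 - 1:17 = 67 minutes
Angular displacement: 67 x 0.5 = 33.5 degrees

Final answer: 33.5 degrees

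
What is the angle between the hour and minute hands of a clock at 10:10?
Hour hand position: 10 x 30 + 10 x 0.5 = 305 degrees
Minute hand position: 10 x 6 = 60 degrees
Difference: |305 - 60| = 245 degrees
Since 245 > 180, the smaller angle is 360 - 245 = 115 degrees

Final answer: 115 degrees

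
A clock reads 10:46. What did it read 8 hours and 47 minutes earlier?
Starting time: 10:46 = 646 total minutes past 12:00
Subtracting: 8 hours and 47 minutes = 527 minutes
646 - 527 = 119 minutes
= 1 hour and 59 minutes past 12:00 = 1:59

Final answer: 1:59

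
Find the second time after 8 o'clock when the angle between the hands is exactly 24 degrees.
At t minutes past 8:00, the hour hand is at 30 x 8 + 0.5t degrees and the minute hand is at 6t degrees.
The smaller angle between them is 24 degrees when |30H - 5.5t| = 24 or |30H - 5.5t| = 336.
With H = 8, solve 30 x 8 - 5.5t = +/- target for each target:
  t = (30 x 8 - 24) / 5.5 = 39.27
  t = (30 x 8 + 24) / 5.5 = 48
  t = (30 x 8 - 336) / 5.5 = -17.45 (outside (0, 60))
  t = (30 x 8 + 336) / 5.5 = 104.73 (outside (0, 60))
Valid solutions in (0, 60): {39.27, 48} minutes.
The second occurrence is t = 48 minutes.
The hands form a 24-degree angle at 48 minutes past 8:00.

Final answer: 48 minutes past 8:00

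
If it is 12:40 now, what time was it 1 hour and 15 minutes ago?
Starting time: 12:40 = 40 total minutes past 12:00
Subtracting: 1 hour and 15 minutes = 75 minutes
40 - 75 = -35 (negative, add 12 hours = 720) = 685 minutes
= 11 hours and 25 minutes past 12:00 = 11:25

Final answer: 11:25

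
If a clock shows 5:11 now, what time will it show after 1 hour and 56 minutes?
Starting time: 5:11
Adding 56 minutes to 11 minutes: 11 + 56 = 67 minutes = 1 hour and 7 minutes
Adding 1 hour: 5 + 1 + 1 (carry) = 7
Final time: 7:07

Final answer: 7:07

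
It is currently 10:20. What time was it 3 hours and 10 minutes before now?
Starting time: 10:20 = 620 total minutes past 12:00
Subtracting: 3 hours and 10 minutes = 190 minutes
620 - 190 = 430 minutes
= 7 hours and 10 minutes past 12:00 = 7:10

Final answer: 7:10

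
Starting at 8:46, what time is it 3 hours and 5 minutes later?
Starting time: 8:46
Adding 5 minutes to 46 minutes: 46 + 5 = 51 minutes
Adding 3 hours: 8 + 3 = 11
Final time: 11:51

Final answer: 11:51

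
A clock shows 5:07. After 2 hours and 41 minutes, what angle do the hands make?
First find the time 2 hours and 41 minutes after 5:07.
Total minutes: 5 x 60 + 7 + 2 x 60 + 41 = 468.
468 mod 720 = 468 minutes = 7:48.
Now compute the angle at 7:48:
Hour hand: 7 x 30 + 48 x 0.5 = 234 degrees
Minute hand: 48 x 6 = 288 degrees
Difference: |234 - 288| = 54 degrees
The angle is 54 degrees

Final answer: 54 degrees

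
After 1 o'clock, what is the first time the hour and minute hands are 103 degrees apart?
At t minutes past 1:00, the hour hand is at 30 x 1 + 0.5t degrees and the minute hand is at 6t degrees.
The smaller angle between them is 103 degrees when |30H - 5.5t| = 103 or |30H - 5.5t| = 257.
With H = 1, solve 30 x 1 - 5.5t = +/- target for each target:
  t = (30 x 1 - 103) / 5.5 = -13.27 (outside (0, 60))
  t = (30 x 1 + 103) / 5.5 = 24.18
  t = (30 x 1 - 257) / 5.5 = -41.27 (outside (0, 60))
  t = (30 x 1 + 257) / 5.5 = 52.18
Valid solutions in (0, 60): {24.18, 52.18} minutes.
The first occurrence is t = 24.18 minutes.
The hands form a 103-degree angle at 24.18 minutes past 1:00.

Final answer: 24.18 minutes past 1:00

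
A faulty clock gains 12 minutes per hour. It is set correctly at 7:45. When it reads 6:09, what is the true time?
For every 60 true minutes, the faulty clock advances 72 minutes, so 1 faulty-clock minute corresponds to 60/72 true minutes.
From 7:45 to 6:09 on the faulty dial is 624 minutes.
True elapsed: 624 x 60/72 = 520 minutes = 8 hours and 40 minutes.
True time: 7:45 + 8 hours and 40 minutes = 4:25.

Final answer: 4:25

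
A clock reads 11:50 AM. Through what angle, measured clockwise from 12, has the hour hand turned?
The hour hand moves 30 degrees per hour and 0.5 degrees per minute.
At 11:50: (11) x 30 + 50 x 0.5 = 330 + 25 = 355 degrees

Final answer: 355 degrees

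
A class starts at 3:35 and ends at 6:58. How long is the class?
From 3:35 to 6:58:
(6 x 60 + 58) - (3 x 60 + 35) = 418 - 215 = 203 minutes
= 3 hours and 23 minutes

Final answer: 3 hours and 23 minutes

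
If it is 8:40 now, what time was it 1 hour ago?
Starting time: 8:40 = 520 total minutes past 12:00
Subtracting: 1 hour = 60 minutes
520 - 60 = 460 minutes
= 7 hours and 40 minutes past 12:00 = 7:40

Final answer: 7:40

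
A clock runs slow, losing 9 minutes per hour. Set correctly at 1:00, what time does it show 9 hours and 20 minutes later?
For every 60 true minutes, the faulty clock advances 60 - 9 = 51 minutes.
True elapsed: 9 hours and 20 minutes = 560 minutes.
Faulty clock advances: 560 x 51/60 = 476 minutes (drift: 84 minutes behind).
Shown time: 1:00 + 476 minutes = 8:56.

Final answer: 8:56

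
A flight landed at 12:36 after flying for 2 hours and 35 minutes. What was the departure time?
Starting time: 12:36 = 36 total minutes past 12:00
Subtracting: 2 hours and 35 minutes = 155 minutes
36 - 155 = -119 (negative, add 12 hours = 720) = 601 minutes
= 10 hours and 1 minute past 12:00 = 10:01

Final answer: 10:01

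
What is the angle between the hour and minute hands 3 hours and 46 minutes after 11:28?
First find the time 3 hours and 46 minutes after 11:28.
Total minutes: 11 x 60 + 28 + 3 x 60 + 46 = 914.
914 mod 720 = 194 minutes = 3:14.
Now compute the angle at 3:14:
Hour hand: 3 x 30 + 14 x 0.5 = 97 degrees
Minute hand: 14 x 6 = 84 degrees
Difference: |97 - 84| = 13 degrees
The angle is 13 degrees

Final answer: 13 degrees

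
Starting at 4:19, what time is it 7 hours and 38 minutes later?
Starting time: 4:19
Adding 38 minutes to 19 minutes: 19 + 38 = 57 minutes
Adding 7 hours: 4 + 7 = 11
Final time: 11:57

Final answer: 11:57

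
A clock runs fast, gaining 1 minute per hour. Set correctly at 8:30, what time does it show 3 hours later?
For every 60 true minutes, the faulty clock advances 60 + 1 = 61 minutes.
True elapsed: 3 hours = 180 minutes.
Faulty clock advances: 180 x 61/60 = 183 minutes (drift: 3 minutes ahead).
Shown time: 8:30 + 183 minutes = 11:33.

Final answer: 11:33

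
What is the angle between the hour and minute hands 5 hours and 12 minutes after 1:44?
First find the time 5 hours and 12 minutes after 1:44.
Total minutes: 1 x 60 + 44 + 5 x 60 + 12 = 416.
416 mod 720 = 416 minutes = 6:56.
Now compute the angle at 6:56:
Hour hand: 6 x 30 + 56 x 0.5 = 208 degrees
Minute hand: 56 x 6 = 336 degrees
Difference: |208 - 336| = 128 degrees
The angle is 128 degrees

Final answer: 128 degrees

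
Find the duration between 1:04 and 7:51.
From 1:04 to 7:51:
(7 x 60 + 51) - (1 x 60 + 4) = 471 - 64 = 407 minutes
= 6 hours and 47 minutes

Final answer: 6 hours and 47 minutes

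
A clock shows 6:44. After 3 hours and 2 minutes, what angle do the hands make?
First find the time 3 hours and 2 minutes after 6:44.
Total minutes: 6 x 60 + 44 + 3 x 60 + 2 = 586.
586 mod 720 = 586 minutes = 9:46.
Now compute the angle at 9:46:
Hour hand: 9 x 30 + 46 x 0.5 = 293 degrees
Minute hand: 46 x 6 = 276 degrees
Difference: |293 - 276| = 17 degrees
The angle is 17 degrees

Final answer: 17 degrees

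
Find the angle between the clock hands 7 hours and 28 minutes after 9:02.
First find the time 7 hours and 28 minutes after 9:02.
Total minutes: 9 x 60 + 2 + 7 x 60 + 28 = 990.
990 mod 720 = 270 minutes = 4:30.
Now compute the angle at 4:30:
Hour hand: 4 x 30 + 30 x 0.5 = 135 degrees
Minute hand: 30 x 6 = 180 degrees
Difference: |135 - 180| = 45 degrees
The angle is 45 degrees

Final answer: 45 degrees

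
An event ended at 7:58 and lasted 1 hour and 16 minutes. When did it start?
Starting time: 7:58 = 478 total minutes past 12:00
Subtracting: 1 hour and 16 minutes = 76 minutes
478 - 76 = 402 minutes
= 6 hours and 42 minutes past 12:00 = 6:42

Final answer: 6:42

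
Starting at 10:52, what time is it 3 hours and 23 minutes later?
Starting time: 10:52
Adding 23 minutes to 52 minutes: 52 + 23 = 75 minutes = 1 hour and 15 minutes
Adding 3 hours: 10 + 3 + 1 (carry) = 14 - 12 = 2
Final time: 2:15

Final answer: 2:15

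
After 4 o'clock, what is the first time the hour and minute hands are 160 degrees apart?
At t minutes past 4:00, the hour hand is at 30 x 4 + 0.5t degrees and the minute hand is at 6t degrees.
The smaller angle between them is 160 degrees when |30H - 5.5t| = 160 or |30H - 5.5t| = 200.
With H = 4, solve 30 x 4 - 5.5t = +/- target for each target:
  t = (30 x 4 - 160) / 5.5 = -7.27 (outside (0, 60))
  t = (30 x 4 + 160) / 5.5 = 50.91
  t = (30 x 4 - 200) / 5.5 = -14.55 (outside (0, 60))
  t = (30 x 4 + 200) / 5.5 = 58.18
Valid solutions in (0, 60): {50.91, 58.18} minutes.
The first occurrence is t = 50.91 minutes.
The hands form a 160-degree angle at 50.91 minutes past 4:00.

Final answer: 50.91 minutes past 4:00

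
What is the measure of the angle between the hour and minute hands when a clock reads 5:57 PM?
Hour hand position: 5 x 30 + 57 x 0.5 = 178.5 degrees
Minute hand position: 57 x 6 = 342 degrees
Difference: |178.5 - 342| = 163.5 degrees
The angle between the hands is 163.5 degrees

Final answer: 163.5 degrees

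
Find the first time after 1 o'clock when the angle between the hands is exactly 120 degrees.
At t minutes past 1:00, the hour hand is at 30 x 1 + 0.5t degrees and the minute hand is at 6t degrees.
The smaller angle between them is 120 degrees when |30H - 5.5t| = 120 or |30H - 5.5t| = 240.
With H = 1, solve 30 x 1 - 5.5t = +/- target for each target:
  t = (30 x 1 - 120) / 5.5 = -16.36 (outside (0, 60))
  t = (30 x 1 + 120) / 5.5 = 27.27
  t = (30 x 1 - 240) / 5.5 = -38.18 (outside (0, 60))
  t = (30 x 1 + 240) / 5.5 = 49.09
Valid solutions in (0, 60): {27.27, 49.09} minutes.
The first occurrence is t = 27.27 minutes.
The hands form a 120-degree angle at 27.27 minutes past 1:00.

Final answer: 27.27 minutes past 1:00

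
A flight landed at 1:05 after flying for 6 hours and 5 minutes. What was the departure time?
Starting time: 1:05 = 65 total minutes past 12:00
Subtracting: 6 hours and 5 minutes = 365 minutes
65 - 365 = -300 (negative, add 12 hours = 720) = 420 minutes
= 7 hours past 12:00 = 7:00

Final answer: 7:00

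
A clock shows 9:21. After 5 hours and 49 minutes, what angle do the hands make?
First find the time 5 hours and 49 minutes after 9:21.
Total minutes: 9 x 60 + 21 + 5 x 60 + 49 = 910.
910 mod 720 = 190 minutes = 3:10.
Now compute the angle at 3:10:
Hour hand: 3 x 30 + 10 x 0.5 = 95 degrees
Minute hand: 10 x 6 = 60 degrees
Difference: |95 - 60| = 35 degrees
The angle is 35 degrees

Final answer: 35 degrees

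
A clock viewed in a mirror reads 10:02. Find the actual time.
Reflection across the vertical (12-6) axis maps a hand at angle A degrees to (360 - A) degrees, which sends a reading of T minutes past 12:00 to (720 - T) minutes past 12:00.
Mirror reads 10:02 = 602 minutes past 12:00.
Actual time: (720 - 602) mod 720 = 118 minutes = 1:58.

Final answer: 1:58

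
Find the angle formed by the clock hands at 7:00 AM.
Hour hand position: 7 x 30 + 0 x 0.5 = 210 degrees
Minute hand position: 0 x 6 = 0 degrees
Difference: |210 - 0| = 210 degrees
Since 210 > 180, the smaller angle is 360 - 210 = 150 degrees

Final answer: 150 degrees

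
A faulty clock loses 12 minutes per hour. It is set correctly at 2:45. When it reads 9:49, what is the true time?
For every 60 true minutes, the faulty clock advances 48 minutes, so 1 faulty-clock minute corresponds to 60/48 true minutes.
From 2:45 to 9:49 on the faulty dial is 424 minutes.
True elapsed: 424 x 60/48 = 530 minutes = 8 hours and 50 minutes.
True time: 2:45 + 8 hours and 50 minutes = 11:35.

Final answer: 11:35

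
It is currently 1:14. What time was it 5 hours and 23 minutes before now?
Starting time: 1:14 = 74 total minutes past 12:00
Subtracting: 5 hours and 23 minutes = 323 minutes
74 - 323 = -249 (negative, add 12 hours = 720) = 471 minutes
= 7 hours and 51 minutes past 12:00 = 7:51

Final answer: 7:51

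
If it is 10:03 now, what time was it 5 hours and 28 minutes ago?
Starting time: 10:03 = 603 total minutes past 12:00
Subtracting: 5 hours and 28 minutes = 328 minutes
603 - 328 = 275 minutes
= 4 hours and 35 minutes past 12:00 = 4:35

Final answer: 4:35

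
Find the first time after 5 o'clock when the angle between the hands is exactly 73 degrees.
At t minutes past 5:00, the hour hand is at 30 x 5 + 0.5t degrees and the minute hand is at 6t degrees.
The smaller angle between them is 73 degrees when |30H - 5.5t| = 73 or |30H - 5.5t| = 287.
With H = 5, solve 30 x 5 - 5.5t = +/- target for each target:
  t = (30 x 5 - 73) / 5.5 = 14
  t = (30 x 5 + 73) / 5.5 = 40.55
  t = (30 x 5 - 287) / 5.5 = -24.91 (outside (0, 60))
  t = (30 x 5 + 287) / 5.5 = 79.45 (outside (0, 60))
Valid solutions in (0, 60): {14, 40.55} minutes.
The first occurrence is t = 14 minutes.
The hands form a 73-degree angle at 14 minutes past 5:00.

Final answer: 14 minutes past 5:00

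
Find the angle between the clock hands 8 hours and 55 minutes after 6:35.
First find the time 8 hours and 55 minutes after 6:35.
Total minutes: 6 x 60 + 35 + 8 x 60 + 55 = 930.
930 mod 720 = 210 minutes = 3:30.
Now compute the angle at 3:30:
Hour hand: 3 x 30 + 30 x 0.5 = 105 degrees
Minute hand: 30 x 6 = 180 degrees
Difference: |105 - 180| = 75 degrees
The angle is 75 degrees

Final answer: 75 degrees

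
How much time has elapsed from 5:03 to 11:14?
From 5:03 to 11:14:
(11 x 60 + 14) - (5 x 60 + 3) = 674 - 303 = 371 minutes
= 6 hours and 11 minutes

Final answer: 6 hours and 11 minutes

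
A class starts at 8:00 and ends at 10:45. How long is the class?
From 8:00 to 10:45:
(10 x 60 + 45) - (8 x 60 + 0) = 645 - 480 = 165 minutes
= 2 hours and 45 minutes

Final answer: 2 hours and 45 minutes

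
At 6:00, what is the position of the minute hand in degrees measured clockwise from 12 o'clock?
The minute hand moves 6 degrees per minute.
At 6:00: 0 x 6 = 0 degrees

Final answer: 0 degrees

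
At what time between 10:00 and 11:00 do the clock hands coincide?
The minute hand gains 5.5 degrees per minute on the hour hand.
At 10:00, the hour hand is at 300 degrees and the minute hand is at 0 degrees.
The gap is 300 degrees. Time to close: 300/5.5 = 60 x 10/11 = 54.55 minutes.
The hands overlap at 54.55 minutes past 10:00.

Final answer: 54.55 minutes past 10:00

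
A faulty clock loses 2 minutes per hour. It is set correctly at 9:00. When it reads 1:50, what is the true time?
For every 60 true minutes, the faulty clock advances 58 minutes, so 1 faulty-clock minute corresponds to 60/58 true minutes.
From 9:00 to 1:50 on the faulty dial is 290 minutes.
True elapsed: 290 x 60/58 = 300 minutes = 5 hours.
True time: 9:00 + 5 hours = 2:00.

Final answer: 2:00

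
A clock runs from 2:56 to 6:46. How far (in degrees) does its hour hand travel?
The hour hand moves 0.5 degrees per minute.
Time elapsed: 6:46 - 2:56 = 230 minutes
Angular displacement: 230 x 0.5 = 115 degrees

Final answer: 115 degrees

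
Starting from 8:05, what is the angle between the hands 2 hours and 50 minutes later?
First find the time 2 hours and 50 minutes after 8:05.
Total minutes: 8 x 60 + 5 + 2 x 60 + 50 = 655.
655 mod 720 = 655 minutes = 10:55.
Now compute the angle at 10:55:
Hour hand: 10 x 30 + 55 x 0.5 = 327.5 degrees
Minute hand: 55 x 6 = 330 degrees
Difference: |327.5 - 330| = 2.5 degrees
The angle is 2.5 degrees

Final answer: 2.5 degrees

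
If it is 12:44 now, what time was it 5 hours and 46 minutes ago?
Starting time: 12:44 = 44 total minutes past 12:00
Subtracting: 5 hours and 46 minutes = 346 minutes
44 - 346 = -302 (negative, add 12 hours = 720) = 418 minutes
= 6 hours and 58 minutes past 12:00 = 6:58

Final answer: 6:58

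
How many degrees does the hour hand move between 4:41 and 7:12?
The hour hand moves 0.5 degrees per minute.
Time elapsed: 7:12 - 4:41 = 151 minutes
Angular displacement: 151 x 0.5 = 75.5 degrees

Final answer: 75.5 degrees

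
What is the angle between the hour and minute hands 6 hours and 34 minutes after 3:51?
First find the time 6 hours and 34 minutes after 3:51.
Total minutes: 3 x 60 + 51 + 6 x 60 + 34 = 625.
625 mod 720 = 625 minutes = 10:25.
Now compute the angle at 10:25:
Hour hand: 10 x 30 + 25 x 0.5 = 312.5 degrees
Minute hand: 25 x 6 = 150 degrees
Difference: |312.5 - 150| = 162.5 degrees
The angle is 162.5 degrees

Final answer: 162.5 degrees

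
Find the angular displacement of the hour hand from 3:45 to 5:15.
The hour hand moves 0.5 degrees per minute.
Time elapsed: 5:15 - 3:45 = 90 minutes
Angular displacement: 90 x 0.5 = 45 degrees

Final answer: 45 degrees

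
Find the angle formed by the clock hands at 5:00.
Hour hand position: 5 x 30 + 0 x 0.5 = 150 degrees
Minute hand position: 0 x 6 = 0 degrees
Difference: |150 - 0| = 150 degrees
The angle between the hands is 150 degrees

Final answer: 150 degrees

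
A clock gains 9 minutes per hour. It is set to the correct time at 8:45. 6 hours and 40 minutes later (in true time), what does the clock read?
For every 60 true minutes, the faulty clock advances 60 + 9 = 69 minutes.
True elapsed: 6 hours and 40 minutes = 400 minutes.
Faulty clock advances: 400 x 69/60 = 460 minutes (drift: 60 minutes ahead).
Shown time: 8:45 + 460 minutes = 4:25.

Final answer: 4:25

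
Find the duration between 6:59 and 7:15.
From 6:59 to 7:15:
(7 x 60 + 15) - (6 x 60 + 59) = 435 - 419 = 16 minutes
= 16 minutes

Final answer: 16 minutes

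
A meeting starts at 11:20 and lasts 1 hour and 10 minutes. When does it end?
Starting time: 11:20
Adding 10 minutes to 20 minutes: 20 + 10 = 30 minutes
Adding 1 hour: 11 + 1 = 12
Final time: 12:30

Final answer: 12:30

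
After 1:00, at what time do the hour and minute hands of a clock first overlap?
The minute hand gains 5.5 degrees per minute on the hour hand.
At 1:00, the hour hand is at 30 degrees and the minute hand is at 0 degrees.
The gap is 30 degrees. Time to close: 30/5.5 = 60 x 1/11 = 5.45 minutes.
The hands overlap at 5.45 minutes past 1:00.

Final answer: 5.45 minutes past 1:00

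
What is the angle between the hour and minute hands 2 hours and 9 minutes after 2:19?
First find the time 2 hours and 9 minutes after 2:19.
Total minutes: 2 x 60 + 19 + 2 x 60 + 9 = 268.
268 mod 720 = 268 minutes = 4:28.
Now compute the angle at 4:28:
Hour hand: 4 x 30 + 28 x 0.5 = 134 degrees
Minute hand: 28 x 6 = 168 degrees
Difference: |134 - 168| = 34 degrees
The angle is 34 degrees

Final answer: 34 degrees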